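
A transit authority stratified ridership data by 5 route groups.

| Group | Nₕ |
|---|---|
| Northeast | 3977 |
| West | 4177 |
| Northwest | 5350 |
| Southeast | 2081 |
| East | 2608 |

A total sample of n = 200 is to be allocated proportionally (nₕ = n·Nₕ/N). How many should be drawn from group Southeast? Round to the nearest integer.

Share of group Southeast = 2081/18193 = 0.11438.
Allocate 200 × 0.11438 = 22.877... → 23.

23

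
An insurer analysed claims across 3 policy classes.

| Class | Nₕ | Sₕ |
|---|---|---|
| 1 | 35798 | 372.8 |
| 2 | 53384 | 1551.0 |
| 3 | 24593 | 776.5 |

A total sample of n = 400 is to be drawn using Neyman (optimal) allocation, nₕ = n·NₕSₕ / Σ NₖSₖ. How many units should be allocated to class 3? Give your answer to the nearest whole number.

66

Σ NₕSₕ = 35798·372.8 + 53384·1551.0 + 24593·776.5 = 115240542.9.
Share for 3: 19096464.5/115240542.9 = 0.16571.
n_3 = 400 × 0.16571 = 66.284... → 66.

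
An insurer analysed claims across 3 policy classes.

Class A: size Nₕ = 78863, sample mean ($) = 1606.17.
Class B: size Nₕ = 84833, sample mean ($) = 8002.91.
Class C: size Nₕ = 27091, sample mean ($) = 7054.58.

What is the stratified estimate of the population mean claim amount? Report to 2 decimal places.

x̄_st = (Σ Nₕx̄ₕ) / (Σ Nₕ) = (78863·1606.17 + 84833·8002.91 + 27091·7054.58) / 190787
= 996693875.52 / 190787 = 5224.1184... → 5224.12.

5224.12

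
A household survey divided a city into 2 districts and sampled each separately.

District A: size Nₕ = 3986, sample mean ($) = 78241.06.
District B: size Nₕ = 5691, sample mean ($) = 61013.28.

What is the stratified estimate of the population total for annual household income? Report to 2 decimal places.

A: 3986·78241.06 = 311868865.16
B: 5691·61013.28 = 347226576.48
τ̂ = Σ Nₕx̄ₕ = 659095441.64.

659095441.64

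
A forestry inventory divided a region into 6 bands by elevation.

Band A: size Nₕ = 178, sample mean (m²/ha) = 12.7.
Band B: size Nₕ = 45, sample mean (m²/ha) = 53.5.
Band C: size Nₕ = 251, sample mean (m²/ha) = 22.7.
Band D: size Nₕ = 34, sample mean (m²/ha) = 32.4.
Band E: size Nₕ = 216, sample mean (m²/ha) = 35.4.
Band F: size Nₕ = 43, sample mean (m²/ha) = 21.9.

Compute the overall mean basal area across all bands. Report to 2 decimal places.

26.15

N = 767; weights Wₕ = Nₕ/N = (0.2321, 0.0587, 0.3272, 0.0443, 0.2816, 0.0561).
x̄_st = Σ Wₕ·x̄ₕ = 0.2321·12.7 + 0.0587·53.5 + 0.3272·22.7 + 0.0443·32.4 + 0.2816·35.4 + 0.0561·21.9 ≈ 26.1480...
→ 26.15.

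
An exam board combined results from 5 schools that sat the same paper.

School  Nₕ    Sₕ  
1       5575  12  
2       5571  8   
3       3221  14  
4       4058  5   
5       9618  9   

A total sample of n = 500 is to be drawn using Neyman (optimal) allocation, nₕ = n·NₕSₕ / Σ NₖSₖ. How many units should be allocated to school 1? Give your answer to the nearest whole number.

Σ NₕSₕ = 5575·12 + 5571·8 + 3221·14 + 4058·5 + 9618·9 = 263414.
Share for 1: 66900/263414 = 0.25397.
n_1 = 500 × 0.25397 = 126.986... → 127.

127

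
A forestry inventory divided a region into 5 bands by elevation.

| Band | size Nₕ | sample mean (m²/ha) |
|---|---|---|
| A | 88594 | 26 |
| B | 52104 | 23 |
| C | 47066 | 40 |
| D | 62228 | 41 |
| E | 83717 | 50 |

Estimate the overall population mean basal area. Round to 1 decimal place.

N = 333709; weights Wₕ = Nₕ/N = (0.2655, 0.1561, 0.1410, 0.1865, 0.2509).
x̄_st = Σ Wₕ·x̄ₕ = 0.2655·26 + 0.1561·23 + 0.1410·40 + 0.1865·41 + 0.2509·50 ≈ 36.324...
→ 36.3.

36.3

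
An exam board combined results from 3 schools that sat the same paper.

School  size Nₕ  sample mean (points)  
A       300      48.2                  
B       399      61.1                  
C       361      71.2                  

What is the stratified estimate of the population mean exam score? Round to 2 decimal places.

N = 1060; weights Wₕ = Nₕ/N = (0.2830, 0.3764, 0.3406).
x̄_st = Σ Wₕ·x̄ₕ = 0.2830·48.2 + 0.3764·61.1 + 0.3406·71.2 ≈ 60.8888...
→ 60.89.

60.89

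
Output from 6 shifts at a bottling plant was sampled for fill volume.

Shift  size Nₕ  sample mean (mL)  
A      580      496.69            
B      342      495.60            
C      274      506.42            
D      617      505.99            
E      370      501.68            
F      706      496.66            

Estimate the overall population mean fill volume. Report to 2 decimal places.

500.10

N = 580 + 342 + 274 + 617 + 370 + 706 = 2889.
The stratified mean weights each stratum mean by its population share Nₕ/N.
Σ Nₕx̄ₕ = 580·496.69 + 342·495.60 + 274·506.42 + 617·505.99 + 370·501.68 + 706·496.66 = 288080.2 + 169495.2 + 138759.08 + 312195.83 + 185621.6 + 350641.96 = 1444793.87.
Divide by N: 1444793.87 / 2889 = 500.1017... → 500.10.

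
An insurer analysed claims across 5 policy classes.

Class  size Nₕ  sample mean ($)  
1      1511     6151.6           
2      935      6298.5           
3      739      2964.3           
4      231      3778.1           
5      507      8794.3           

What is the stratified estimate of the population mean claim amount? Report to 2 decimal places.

5787.98

N = 3923; weights Wₕ = Nₕ/N = (0.3852, 0.2383, 0.1884, 0.0589, 0.1292).
x̄_st = Σ Wₕ·x̄ₕ = 0.3852·6151.6 + 0.2383·6298.5 + 0.1884·2964.3 + 0.0589·3778.1 + 0.1292·8794.3 ≈ 5787.9771...
→ 5787.98.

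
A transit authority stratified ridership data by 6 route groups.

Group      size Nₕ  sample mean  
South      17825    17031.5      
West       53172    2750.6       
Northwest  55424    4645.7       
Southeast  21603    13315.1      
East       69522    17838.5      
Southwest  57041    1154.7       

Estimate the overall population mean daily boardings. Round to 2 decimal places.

8379.87

N = 17825 + 53172 + 55424 + 21603 + 69522 + 57041 = 274587.
Overall mean = Σ (Nₕ/N)·x̄ₕ — weight by population share, not a simple average.
Σ Nₕx̄ₕ = 17825·17031.5 + 53172·2750.6 + 55424·4645.7 + 21603·13315.1 + 69522·17838.5 + 57041·1154.7 = 303586487.5 + 146254903.2 + 257483276.8 + 287646105.3 + 1240168197 + 65865242.7 = 2301004212.5.
Divide by N: 2301004212.5 / 274587 = 8379.8731... → 8379.87.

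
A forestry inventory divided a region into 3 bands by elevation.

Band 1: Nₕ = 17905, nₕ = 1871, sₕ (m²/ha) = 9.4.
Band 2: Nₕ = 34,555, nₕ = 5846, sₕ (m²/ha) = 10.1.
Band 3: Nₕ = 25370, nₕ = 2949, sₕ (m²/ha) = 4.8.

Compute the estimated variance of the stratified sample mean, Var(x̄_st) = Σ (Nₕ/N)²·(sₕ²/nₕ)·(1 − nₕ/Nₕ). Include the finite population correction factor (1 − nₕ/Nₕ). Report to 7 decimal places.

0.0058296

N = 77830. Term for each stratum: Wₕ²sₕ²/nₕ·(1−nₕ/Nₕ).
Var(x̄_st) = 0.0022382267 + 0.0028577145 + 0.0007336503 = 0.0058295914 → 0.0058296.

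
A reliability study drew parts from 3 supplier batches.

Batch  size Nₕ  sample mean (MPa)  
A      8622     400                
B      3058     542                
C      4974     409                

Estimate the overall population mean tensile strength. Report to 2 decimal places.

428.76

x̄_st = (Σ Nₕx̄ₕ) / (Σ Nₕ) = (8622·400 + 3058·542 + 4974·409) / 16654
= 7140602 / 16654 = 428.7620... → 428.76.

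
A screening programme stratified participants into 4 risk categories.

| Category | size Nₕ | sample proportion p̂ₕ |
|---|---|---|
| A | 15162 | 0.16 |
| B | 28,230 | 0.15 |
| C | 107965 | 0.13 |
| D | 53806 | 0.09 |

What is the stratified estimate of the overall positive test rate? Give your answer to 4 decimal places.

Wₕ = Nₕ/N with N = 205163: 0.0739, 0.1376, 0.5262, 0.2623.
p̂_st = 0.0739·0.16 + 0.1376·0.15 + 0.5262·0.13 + 0.2623·0.09 ≈ 0.124479... → 0.1245.

0.1245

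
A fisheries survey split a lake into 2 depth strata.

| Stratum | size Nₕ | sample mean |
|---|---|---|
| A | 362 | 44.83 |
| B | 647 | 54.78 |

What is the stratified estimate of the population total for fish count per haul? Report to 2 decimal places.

51671.12

A: 362·44.83 = 16228.46
B: 647·54.78 = 35442.66
τ̂ = Σ Nₕx̄ₕ = 51671.12.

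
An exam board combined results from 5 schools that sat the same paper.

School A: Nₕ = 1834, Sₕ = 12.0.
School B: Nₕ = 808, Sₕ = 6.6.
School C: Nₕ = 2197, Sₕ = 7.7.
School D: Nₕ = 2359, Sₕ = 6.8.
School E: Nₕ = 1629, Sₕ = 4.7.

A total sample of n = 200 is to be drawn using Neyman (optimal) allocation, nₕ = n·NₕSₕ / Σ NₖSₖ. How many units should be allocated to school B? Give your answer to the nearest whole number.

A: NₕSₕ = 1834·12.0 = 22008
B: NₕSₕ = 808·6.6 = 5332.8
C: NₕSₕ = 2197·7.7 = 16916.9
D: NₕSₕ = 2359·6.8 = 16041.2
E: NₕSₕ = 1629·4.7 = 7656.3
Σ NₕSₕ = 67955.2.
n_B = 200·5332.8/67955.2 = 15.695... → 16.

16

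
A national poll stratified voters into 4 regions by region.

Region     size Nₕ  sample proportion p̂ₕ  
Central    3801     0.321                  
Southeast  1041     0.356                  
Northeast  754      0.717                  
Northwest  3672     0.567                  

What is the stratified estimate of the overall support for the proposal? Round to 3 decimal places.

Wₕ = Nₕ/N with N = 9268: 0.4101, 0.1123, 0.0814, 0.3962.
p̂_st = 0.4101·0.321 + 0.1123·0.356 + 0.0814·0.717 + 0.3962·0.567 ≈ 0.45461... → 0.455.

0.455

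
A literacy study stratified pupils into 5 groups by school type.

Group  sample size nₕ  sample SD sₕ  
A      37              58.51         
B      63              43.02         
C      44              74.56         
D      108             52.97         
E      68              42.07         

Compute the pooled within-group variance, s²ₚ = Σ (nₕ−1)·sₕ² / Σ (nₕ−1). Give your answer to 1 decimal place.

2843.9

Degrees of freedom: 36 + 62 + 43 + 107 + 67 = 315.
Σ(nₕ−1)sₕ² = 36·3423.4201 + 62·1850.7204 + 43·5559.1936 + 107·2805.8209 + 67·1769.8849 = 895838.2378.
s²ₚ = 895838.2378 / 315 = 2843.931... → 2843.9.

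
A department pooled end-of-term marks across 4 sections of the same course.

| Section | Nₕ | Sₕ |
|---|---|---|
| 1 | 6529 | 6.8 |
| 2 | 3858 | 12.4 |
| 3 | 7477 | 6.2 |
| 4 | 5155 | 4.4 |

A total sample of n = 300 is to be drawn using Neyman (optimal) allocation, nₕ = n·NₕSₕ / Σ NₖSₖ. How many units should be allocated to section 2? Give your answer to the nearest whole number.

89

1: NₕSₕ = 6529·6.8 = 44397.2
2: NₕSₕ = 3858·12.4 = 47839.2
3: NₕSₕ = 7477·6.2 = 46357.4
4: NₕSₕ = 5155·4.4 = 22682
Σ NₕSₕ = 161275.8.
n_2 = 300·47839.2/161275.8 = 88.989... → 89.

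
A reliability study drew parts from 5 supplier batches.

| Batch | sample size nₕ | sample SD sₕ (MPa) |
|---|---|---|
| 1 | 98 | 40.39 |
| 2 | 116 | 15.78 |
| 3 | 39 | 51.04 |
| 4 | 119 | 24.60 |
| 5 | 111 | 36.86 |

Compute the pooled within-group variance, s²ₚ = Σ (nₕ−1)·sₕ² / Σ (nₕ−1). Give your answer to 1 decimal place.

1: (98−1)·40.39² = 97·1631.3521 = 158241.1537
2: (116−1)·15.78² = 115·249.0084 = 28635.966
3: (39−1)·51.04² = 38·2605.0816 = 98993.1008
4: (119−1)·24.60² = 118·605.16 = 71408.88
5: (111−1)·36.86² = 110·1358.6596 = 149452.556
Numerator = 506731.6565; denominator = Σ(nₕ−1) = 478.
s²ₚ = 506731.6565/478 = 1060.108... → 1060.1.

1060.1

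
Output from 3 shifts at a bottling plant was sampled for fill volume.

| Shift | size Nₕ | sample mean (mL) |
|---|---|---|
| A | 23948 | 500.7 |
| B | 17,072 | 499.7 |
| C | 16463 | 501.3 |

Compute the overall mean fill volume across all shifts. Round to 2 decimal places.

500.57

N = 57483; weights Wₕ = Nₕ/N = (0.4166, 0.2970, 0.2864).
x̄_st = Σ Wₕ·x̄ₕ = 0.4166·500.7 + 0.2970·499.7 + 0.2864·501.3 ≈ 500.5748...
→ 500.57.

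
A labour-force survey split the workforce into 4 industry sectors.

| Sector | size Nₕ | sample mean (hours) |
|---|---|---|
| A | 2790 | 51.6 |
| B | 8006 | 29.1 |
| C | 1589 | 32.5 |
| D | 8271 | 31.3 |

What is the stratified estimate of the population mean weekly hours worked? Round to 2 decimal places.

33.28

N = 20656; weights Wₕ = Nₕ/N = (0.1351, 0.3876, 0.0769, 0.4004).
x̄_st = Σ Wₕ·x̄ₕ = 0.1351·51.6 + 0.3876·29.1 + 0.0769·32.5 + 0.4004·31.3 ≈ 33.2815...
→ 33.28.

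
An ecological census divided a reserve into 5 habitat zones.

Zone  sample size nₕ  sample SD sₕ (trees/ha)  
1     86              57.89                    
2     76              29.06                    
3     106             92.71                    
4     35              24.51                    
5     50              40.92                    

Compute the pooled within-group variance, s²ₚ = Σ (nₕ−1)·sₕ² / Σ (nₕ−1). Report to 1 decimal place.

3888.4

1: (86−1)·57.89² = 85·3351.2521 = 284856.4285
2: (76−1)·29.06² = 75·844.4836 = 63336.27
3: (106−1)·92.71² = 105·8595.1441 = 902490.1305
4: (35−1)·24.51² = 34·600.7401 = 20425.1634
5: (50−1)·40.92² = 49·1674.4464 = 82047.8736
Numerator = 1353155.866; denominator = Σ(nₕ−1) = 348.
s²ₚ = 1353155.866/348 = 3888.379... → 3888.4.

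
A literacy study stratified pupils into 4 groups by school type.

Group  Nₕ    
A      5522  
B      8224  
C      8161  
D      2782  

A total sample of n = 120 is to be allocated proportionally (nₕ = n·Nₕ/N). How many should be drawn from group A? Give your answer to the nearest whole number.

27

Share of group A = 5522/24689 = 0.22366.
Allocate 120 × 0.22366 = 26.839... → 27.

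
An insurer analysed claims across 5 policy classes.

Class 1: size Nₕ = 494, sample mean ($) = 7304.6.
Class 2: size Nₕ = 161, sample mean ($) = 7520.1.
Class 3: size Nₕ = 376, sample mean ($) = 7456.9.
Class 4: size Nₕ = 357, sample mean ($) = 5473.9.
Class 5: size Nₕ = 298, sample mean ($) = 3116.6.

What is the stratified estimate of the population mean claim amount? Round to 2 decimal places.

6231.28

N = 494 + 161 + 376 + 357 + 298 = 1686.
Weight each subgroup mean by Nₕ/N and sum.
Σ Nₕx̄ₕ = 494·7304.6 + 161·7520.1 + 376·7456.9 + 357·5473.9 + 298·3116.6 = 3608472.4 + 1210736.1 + 2803794.4 + 1954182.3 + 928746.8 = 10505932.
Divide by N: 10505932 / 1686 = 6231.2764... → 6231.28.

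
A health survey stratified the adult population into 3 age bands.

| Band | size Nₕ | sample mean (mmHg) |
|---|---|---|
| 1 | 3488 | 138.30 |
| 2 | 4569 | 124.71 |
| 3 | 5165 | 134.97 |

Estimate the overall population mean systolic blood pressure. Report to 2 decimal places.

132.30

N = 13222; weights Wₕ = Nₕ/N = (0.2638, 0.3456, 0.3906).
x̄_st = Σ Wₕ·x̄ₕ = 0.2638·138.30 + 0.3456·124.71 + 0.3906·134.97 ≈ 132.3030...
→ 132.30.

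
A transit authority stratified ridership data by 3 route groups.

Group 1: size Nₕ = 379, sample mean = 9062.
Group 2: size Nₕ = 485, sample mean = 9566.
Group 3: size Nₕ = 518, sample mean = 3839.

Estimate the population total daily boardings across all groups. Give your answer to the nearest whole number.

Estimate total by summing Nₕ·x̄ₕ over strata.
379·9062 + 485·9566 + 518·3839 = 3434498 + 4639510 + 1988602 = 10062610.

10062610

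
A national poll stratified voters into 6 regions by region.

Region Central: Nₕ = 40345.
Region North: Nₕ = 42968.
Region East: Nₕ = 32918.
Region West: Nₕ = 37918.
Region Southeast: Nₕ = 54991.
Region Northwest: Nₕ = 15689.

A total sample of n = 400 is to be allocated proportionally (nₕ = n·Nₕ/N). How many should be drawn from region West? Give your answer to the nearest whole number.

67

Share of region West = 37918/224829 = 0.16865.
Allocate 400 × 0.16865 = 67.461... → 67.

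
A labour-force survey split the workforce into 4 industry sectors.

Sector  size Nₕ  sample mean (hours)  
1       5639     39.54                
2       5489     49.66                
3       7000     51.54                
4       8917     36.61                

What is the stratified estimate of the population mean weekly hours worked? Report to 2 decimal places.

x̄_st = (Σ Nₕx̄ₕ) / (Σ Nₕ) = (5639·39.54 + 5489·49.66 + 7000·51.54 + 8917·36.61) / 27045
= 1182781.17 / 27045 = 43.7338... → 43.73.

43.73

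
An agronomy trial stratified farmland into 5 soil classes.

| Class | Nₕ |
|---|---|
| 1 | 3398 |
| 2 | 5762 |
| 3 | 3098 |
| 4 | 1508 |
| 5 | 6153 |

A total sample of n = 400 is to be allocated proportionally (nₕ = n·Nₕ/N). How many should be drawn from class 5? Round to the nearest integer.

124

Share of class 5 = 6153/19919 = 0.30890.
Allocate 400 × 0.30890 = 123.560... → 124.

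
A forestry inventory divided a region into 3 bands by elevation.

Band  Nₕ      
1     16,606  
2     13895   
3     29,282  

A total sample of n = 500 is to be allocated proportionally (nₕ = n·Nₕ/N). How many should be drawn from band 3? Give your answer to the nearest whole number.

245

Share of band 3 = 29282/59783 = 0.48980.
Allocate 500 × 0.48980 = 244.902... → 245.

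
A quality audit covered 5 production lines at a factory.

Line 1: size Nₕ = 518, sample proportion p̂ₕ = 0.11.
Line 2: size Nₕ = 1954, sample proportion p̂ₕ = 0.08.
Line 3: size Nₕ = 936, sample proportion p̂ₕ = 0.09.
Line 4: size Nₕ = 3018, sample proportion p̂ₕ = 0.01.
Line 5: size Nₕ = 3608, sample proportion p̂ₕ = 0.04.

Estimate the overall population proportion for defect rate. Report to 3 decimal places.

0.047

N = 518 + 1954 + 936 + 3018 + 3608 = 10034.
Overall proportion = Σ (Nₕ/N)·p̂ₕ.
Σ Nₕp̂ₕ = 56.98 + 156.32 + 84.24 + 30.18 + 144.32 = 472.04.
472.04 / 10034 = 0.04704... → 0.047.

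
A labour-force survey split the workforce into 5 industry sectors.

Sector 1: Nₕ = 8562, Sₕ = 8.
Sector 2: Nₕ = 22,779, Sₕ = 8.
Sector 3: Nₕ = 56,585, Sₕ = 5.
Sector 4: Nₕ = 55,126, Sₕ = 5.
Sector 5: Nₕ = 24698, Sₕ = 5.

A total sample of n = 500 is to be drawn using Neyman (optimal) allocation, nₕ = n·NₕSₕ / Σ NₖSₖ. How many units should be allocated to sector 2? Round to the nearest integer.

98

Σ NₕSₕ = 8562·8 + 22779·8 + 56585·5 + 55126·5 + 24698·5 = 932773.
Share for 2: 182232/932773 = 0.19537.
n_2 = 500 × 0.19537 = 97.683... → 98.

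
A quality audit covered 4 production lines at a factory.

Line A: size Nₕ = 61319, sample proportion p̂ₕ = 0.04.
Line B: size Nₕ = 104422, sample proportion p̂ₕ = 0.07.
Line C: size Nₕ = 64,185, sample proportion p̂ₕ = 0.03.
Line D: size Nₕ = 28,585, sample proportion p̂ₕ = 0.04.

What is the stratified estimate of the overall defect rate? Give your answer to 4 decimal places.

0.0496

Wₕ = Nₕ/N with N = 258511: 0.2372, 0.4039, 0.2483, 0.1106.
p̂_st = 0.2372·0.04 + 0.4039·0.07 + 0.2483·0.03 + 0.1106·0.04 ≈ 0.049635... → 0.0496.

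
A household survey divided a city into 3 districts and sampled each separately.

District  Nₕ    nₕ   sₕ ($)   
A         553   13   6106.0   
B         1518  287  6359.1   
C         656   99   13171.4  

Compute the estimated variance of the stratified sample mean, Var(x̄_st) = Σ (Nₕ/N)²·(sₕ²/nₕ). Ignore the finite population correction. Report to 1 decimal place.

263003.5

N = 2727; Wₕ = Nₕ/N.
district A: (553/2727)²·6106.0²/13 = 117937.0429
district B: (1518/2727)²·6359.1²/287 = 43659.8943
district C: (656/2727)²·13171.4²/99 = 101406.5683
Sum = 263003.5055 → 263003.5.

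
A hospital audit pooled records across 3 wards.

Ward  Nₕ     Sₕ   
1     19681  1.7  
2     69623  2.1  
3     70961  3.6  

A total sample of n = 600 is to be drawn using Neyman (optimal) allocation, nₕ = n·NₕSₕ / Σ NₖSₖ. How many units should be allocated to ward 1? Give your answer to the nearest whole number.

1: NₕSₕ = 19681·1.7 = 33457.7
2: NₕSₕ = 69623·2.1 = 146208.3
3: NₕSₕ = 70961·3.6 = 255459.6
Σ NₕSₕ = 435125.6.
n_1 = 600·33457.7/435125.6 = 46.135... → 46.

46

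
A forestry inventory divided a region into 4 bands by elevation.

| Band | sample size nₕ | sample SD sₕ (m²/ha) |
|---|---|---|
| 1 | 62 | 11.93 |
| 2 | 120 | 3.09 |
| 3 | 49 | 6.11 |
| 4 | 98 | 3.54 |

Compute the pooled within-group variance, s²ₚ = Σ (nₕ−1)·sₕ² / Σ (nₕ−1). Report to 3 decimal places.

Degrees of freedom: 61 + 119 + 48 + 97 = 325.
Σ(nₕ−1)sₕ² = 61·142.3249 + 119·9.5481 + 48·37.3321 + 97·12.5316 = 12825.5488.
s²ₚ = 12825.5488 / 325 = 39.46323... → 39.463.

39.463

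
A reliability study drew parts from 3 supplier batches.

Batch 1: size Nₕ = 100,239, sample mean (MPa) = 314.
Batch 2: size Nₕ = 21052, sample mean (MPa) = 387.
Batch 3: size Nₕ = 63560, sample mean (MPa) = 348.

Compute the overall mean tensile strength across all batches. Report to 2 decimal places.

334.00

x̄_st = (Σ Nₕx̄ₕ) / (Σ Nₕ) = (100239·314 + 21052·387 + 63560·348) / 184851
= 61741050 / 184851 = 334.0044... → 334.00.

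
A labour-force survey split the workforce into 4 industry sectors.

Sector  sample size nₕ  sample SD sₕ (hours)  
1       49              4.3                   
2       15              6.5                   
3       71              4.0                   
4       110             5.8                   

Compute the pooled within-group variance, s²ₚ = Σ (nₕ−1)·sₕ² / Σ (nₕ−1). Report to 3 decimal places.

1: (49−1)·4.3² = 48·18.49 = 887.52
2: (15−1)·6.5² = 14·42.25 = 591.5
3: (71−1)·4.0² = 70·16 = 1120
4: (110−1)·5.8² = 109·33.64 = 3666.76
Numerator = 6265.78; denominator = Σ(nₕ−1) = 241.
s²ₚ = 6265.78/241 = 25.99909... → 25.999.

25.999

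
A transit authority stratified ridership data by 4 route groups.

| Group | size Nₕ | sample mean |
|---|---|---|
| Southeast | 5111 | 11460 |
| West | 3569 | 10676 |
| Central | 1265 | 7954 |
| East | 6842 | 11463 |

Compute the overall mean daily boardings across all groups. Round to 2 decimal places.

N = 5111 + 3569 + 1265 + 6842 = 16787.
Weight each subgroup mean by Nₕ/N and sum.
Σ Nₕx̄ₕ = 5111·11460 + 3569·10676 + 1265·7954 + 6842·11463 = 58572060 + 38102644 + 10061810 + 78429846 = 185166360.
Divide by N: 185166360 / 16787 = 11030.3425... → 11030.34.

11030.34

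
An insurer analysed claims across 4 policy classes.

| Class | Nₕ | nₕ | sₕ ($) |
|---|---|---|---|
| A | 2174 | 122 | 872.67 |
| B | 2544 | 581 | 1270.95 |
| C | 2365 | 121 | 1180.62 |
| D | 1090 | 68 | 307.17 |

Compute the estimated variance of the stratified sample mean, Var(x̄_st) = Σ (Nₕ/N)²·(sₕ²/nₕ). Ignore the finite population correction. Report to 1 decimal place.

1700.3

N = 8173; Wₕ = Nₕ/N.
class A: (2174/8173)²·872.67²/122 = 441.6684
class B: (2544/8173)²·1270.95²/581 = 269.3717
class C: (2365/8173)²·1180.62²/121 = 964.5710
class D: (1090/8173)²·307.17²/68 = 24.6796
Sum = 1700.2908 → 1700.3.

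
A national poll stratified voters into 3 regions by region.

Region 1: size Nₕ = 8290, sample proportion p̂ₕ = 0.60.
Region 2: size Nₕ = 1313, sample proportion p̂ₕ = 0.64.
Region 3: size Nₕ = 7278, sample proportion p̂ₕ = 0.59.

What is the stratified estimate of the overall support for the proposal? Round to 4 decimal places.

0.5988

N = 8290 + 1313 + 7278 = 16881.
Overall proportion = Σ (Nₕ/N)·p̂ₕ.
Σ Nₕp̂ₕ = 4974 + 840.32 + 4294.02 = 10108.34.
10108.34 / 16881 = 0.598800... → 0.5988.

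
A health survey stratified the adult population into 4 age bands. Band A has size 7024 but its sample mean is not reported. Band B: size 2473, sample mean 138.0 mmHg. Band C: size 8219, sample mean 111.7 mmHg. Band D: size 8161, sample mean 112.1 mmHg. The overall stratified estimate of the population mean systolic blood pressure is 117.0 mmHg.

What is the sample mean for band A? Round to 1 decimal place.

N = 7024 + 2473 + 8219 + 8161 = 25877.
Overall total = μ·N = 117.0·25877 = 3027609.
Subtract the known strata: 2473·138.0 + 8219·111.7 + 8161·112.1 = 2174184.4.
Remaining total for band A: 3027609 − 2174184.4 = 853424.6.
Divide by its size: 853424.6 / 7024 = 121.501... → 121.5.

121.5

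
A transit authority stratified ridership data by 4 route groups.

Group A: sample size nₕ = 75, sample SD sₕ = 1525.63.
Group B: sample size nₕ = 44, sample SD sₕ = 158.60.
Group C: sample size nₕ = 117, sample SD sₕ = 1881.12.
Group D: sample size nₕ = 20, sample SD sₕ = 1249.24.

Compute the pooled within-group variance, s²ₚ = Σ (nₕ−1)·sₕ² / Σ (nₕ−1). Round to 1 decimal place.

A: (75−1)·1525.63² = 74·2327546.8969 = 172238470.3706
B: (44−1)·158.60² = 43·25153.96 = 1081620.28
C: (117−1)·1881.12² = 116·3538612.4544 = 410479044.7104
D: (20−1)·1249.24² = 19·1560600.5776 = 29651410.9744
Numerator = 613450546.3354; denominator = Σ(nₕ−1) = 252.
s²ₚ = 613450546.3354/252 = 2434327.565... → 2434327.6.

2434327.6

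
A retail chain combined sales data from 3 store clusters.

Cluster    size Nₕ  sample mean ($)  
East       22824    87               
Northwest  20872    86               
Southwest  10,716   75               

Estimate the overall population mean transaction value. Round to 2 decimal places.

84.25

N = 22824 + 20872 + 10716 = 54412.
Overall mean = Σ (Nₕ/N)·x̄ₕ — weight by population share, not a simple average.
Σ Nₕx̄ₕ = 22824·87 + 20872·86 + 10716·75 = 1985688 + 1794992 + 803700 = 4584380.
Divide by N: 4584380 / 54412 = 84.2531... → 84.25.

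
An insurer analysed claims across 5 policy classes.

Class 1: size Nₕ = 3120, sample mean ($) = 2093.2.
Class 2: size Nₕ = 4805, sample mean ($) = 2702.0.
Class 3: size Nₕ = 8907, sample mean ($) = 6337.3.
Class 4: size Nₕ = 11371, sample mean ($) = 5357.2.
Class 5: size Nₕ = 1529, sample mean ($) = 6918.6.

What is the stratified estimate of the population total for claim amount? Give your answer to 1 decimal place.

1: 3120·2093.2 = 6530784
2: 4805·2702.0 = 12983110
3: 8907·6337.3 = 56446331.1
4: 11371·5357.2 = 60916721.2
5: 1529·6918.6 = 10578539.4
τ̂ = Σ Nₕx̄ₕ = 147455485.7.

147455485.7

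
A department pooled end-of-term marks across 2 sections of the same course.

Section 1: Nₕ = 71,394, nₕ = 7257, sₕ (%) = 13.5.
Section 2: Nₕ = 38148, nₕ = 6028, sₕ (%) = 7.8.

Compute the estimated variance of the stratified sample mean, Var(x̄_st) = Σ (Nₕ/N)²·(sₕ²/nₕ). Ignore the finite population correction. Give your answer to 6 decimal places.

N = 109542. Term for each stratum: Wₕ²sₕ²/nₕ.
Var(x̄_st) = 0.010667742 + 0.001224047 = 0.011891789 → 0.011892.

0.011892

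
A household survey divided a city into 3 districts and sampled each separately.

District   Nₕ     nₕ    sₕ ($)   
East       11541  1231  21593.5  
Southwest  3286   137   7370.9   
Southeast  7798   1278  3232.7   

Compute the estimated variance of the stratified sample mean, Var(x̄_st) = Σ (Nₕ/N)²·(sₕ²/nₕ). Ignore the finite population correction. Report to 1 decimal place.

N = 22625; Wₕ = Nₕ/N.
district East: (11541/22625)²·21593.5²/1231 = 98559.3284
district Southwest: (3286/22625)²·7370.9²/137 = 8365.2402
district Southeast: (7798/22625)²·3232.7²/1278 = 971.3802
Sum = 107895.9487 → 107895.9.

107895.9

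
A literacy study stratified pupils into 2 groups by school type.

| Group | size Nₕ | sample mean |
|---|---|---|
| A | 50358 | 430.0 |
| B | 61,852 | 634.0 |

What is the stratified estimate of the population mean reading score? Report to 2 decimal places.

x̄_st = (Σ Nₕx̄ₕ) / (Σ Nₕ) = (50358·430.0 + 61852·634.0) / 112210
= 60868108 / 112210 = 542.4482... → 542.45.

542.45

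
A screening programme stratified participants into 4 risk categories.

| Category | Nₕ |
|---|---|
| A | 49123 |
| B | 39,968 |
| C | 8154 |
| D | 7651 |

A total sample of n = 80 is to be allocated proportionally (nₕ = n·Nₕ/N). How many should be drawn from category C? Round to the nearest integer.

N = 49123 + 39968 + 8154 + 7651 = 104896.
n_C = 80·8154/104896 = 6.219... → 6.

6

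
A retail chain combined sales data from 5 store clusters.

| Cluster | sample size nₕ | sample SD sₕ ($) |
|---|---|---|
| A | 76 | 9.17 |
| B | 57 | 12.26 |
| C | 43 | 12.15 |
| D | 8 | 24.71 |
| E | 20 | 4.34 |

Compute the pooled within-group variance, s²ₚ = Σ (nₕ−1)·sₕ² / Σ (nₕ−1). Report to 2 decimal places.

128.42

Degrees of freedom: 75 + 56 + 42 + 7 + 19 = 199.
Σ(nₕ−1)sₕ² = 75·84.0889 + 56·150.3076 + 42·147.6225 + 7·610.5841 + 19·18.8356 = 25556.0032.
s²ₚ = 25556.0032 / 199 = 128.4221... → 128.42.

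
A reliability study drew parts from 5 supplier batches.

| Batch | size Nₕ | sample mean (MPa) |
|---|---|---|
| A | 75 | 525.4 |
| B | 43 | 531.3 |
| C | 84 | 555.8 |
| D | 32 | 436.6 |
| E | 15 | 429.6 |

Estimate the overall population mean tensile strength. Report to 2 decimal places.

519.49

N = 249; weights Wₕ = Nₕ/N = (0.3012, 0.1727, 0.3373, 0.1285, 0.0602).
x̄_st = Σ Wₕ·x̄ₕ = 0.3012·525.4 + 0.1727·531.3 + 0.3373·555.8 + 0.1285·436.6 + 0.0602·429.6 ≈ 519.4912...
→ 519.49.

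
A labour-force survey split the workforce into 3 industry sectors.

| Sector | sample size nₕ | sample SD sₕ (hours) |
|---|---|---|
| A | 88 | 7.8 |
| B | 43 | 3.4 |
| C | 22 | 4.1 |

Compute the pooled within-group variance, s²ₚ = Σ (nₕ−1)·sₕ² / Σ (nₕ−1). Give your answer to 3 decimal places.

40.877

A: (88−1)·7.8² = 87·60.84 = 5293.08
B: (43−1)·3.4² = 42·11.56 = 485.52
C: (22−1)·4.1² = 21·16.81 = 353.01
Numerator = 6131.61; denominator = Σ(nₕ−1) = 150.
s²ₚ = 6131.61/150 = 40.8774 → 40.877.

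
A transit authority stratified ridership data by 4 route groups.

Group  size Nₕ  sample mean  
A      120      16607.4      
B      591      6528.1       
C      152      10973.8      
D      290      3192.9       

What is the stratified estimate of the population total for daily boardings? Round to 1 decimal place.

Population total = Σ Nₕ·x̄ₕ (each stratum's size times its mean).
120·16607.4 + 591·6528.1 + 152·10973.8 + 290·3192.9 = 1992888 + 3858107.1 + 1668017.6 + 925941 = 8444953.7.

8444953.7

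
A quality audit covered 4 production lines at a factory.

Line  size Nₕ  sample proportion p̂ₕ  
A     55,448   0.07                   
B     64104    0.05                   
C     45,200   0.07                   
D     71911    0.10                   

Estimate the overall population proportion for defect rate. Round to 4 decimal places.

Wₕ = Nₕ/N with N = 236663: 0.2343, 0.2709, 0.1910, 0.3039.
p̂_st = 0.2343·0.07 + 0.2709·0.05 + 0.1910·0.07 + 0.3039·0.10 ≈ 0.073698... → 0.0737.

0.0737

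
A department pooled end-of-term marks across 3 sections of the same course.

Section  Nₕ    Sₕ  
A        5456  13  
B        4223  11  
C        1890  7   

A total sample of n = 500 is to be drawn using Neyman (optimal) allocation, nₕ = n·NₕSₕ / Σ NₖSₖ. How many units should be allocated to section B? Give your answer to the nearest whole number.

178

A: NₕSₕ = 5456·13 = 70928
B: NₕSₕ = 4223·11 = 46453
C: NₕSₕ = 1890·7 = 13230
Σ NₕSₕ = 130611.
n_B = 500·46453/130611 = 177.830... → 178.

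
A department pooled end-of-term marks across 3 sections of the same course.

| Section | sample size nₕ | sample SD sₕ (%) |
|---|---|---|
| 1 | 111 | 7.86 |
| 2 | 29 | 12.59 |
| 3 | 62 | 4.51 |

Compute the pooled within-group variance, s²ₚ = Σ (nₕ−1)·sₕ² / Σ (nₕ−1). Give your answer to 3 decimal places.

62.687

1: (111−1)·7.86² = 110·61.7796 = 6795.756
2: (29−1)·12.59² = 28·158.5081 = 4438.2268
3: (62−1)·4.51² = 61·20.3401 = 1240.7461
Numerator = 12474.7289; denominator = Σ(nₕ−1) = 199.
s²ₚ = 12474.7289/199 = 62.68708... → 62.687.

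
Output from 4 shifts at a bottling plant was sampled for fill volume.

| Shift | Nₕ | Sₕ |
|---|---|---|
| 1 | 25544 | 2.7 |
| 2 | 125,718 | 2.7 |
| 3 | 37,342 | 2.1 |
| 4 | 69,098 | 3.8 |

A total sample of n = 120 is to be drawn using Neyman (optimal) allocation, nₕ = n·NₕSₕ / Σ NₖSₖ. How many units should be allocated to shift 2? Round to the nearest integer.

Σ NₕSₕ = 25544·2.7 + 125718·2.7 + 37342·2.1 + 69098·3.8 = 749398.
Share for 2: 339438.6/749398 = 0.45295.
n_2 = 120 × 0.45295 = 54.354... → 54.

54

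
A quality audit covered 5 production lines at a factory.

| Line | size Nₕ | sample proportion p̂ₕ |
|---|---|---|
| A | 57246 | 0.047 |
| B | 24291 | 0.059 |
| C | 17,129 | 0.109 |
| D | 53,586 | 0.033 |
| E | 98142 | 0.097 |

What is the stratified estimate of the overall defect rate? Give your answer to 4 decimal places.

N = 57246 + 24291 + 17129 + 53586 + 98142 = 250394.
Overall proportion = Σ (Nₕ/N)·p̂ₕ.
Σ Nₕp̂ₕ = 2690.562 + 1433.169 + 1867.061 + 1768.338 + 9519.774 = 17278.904.
17278.904 / 250394 = 0.069007... → 0.0690.

0.0690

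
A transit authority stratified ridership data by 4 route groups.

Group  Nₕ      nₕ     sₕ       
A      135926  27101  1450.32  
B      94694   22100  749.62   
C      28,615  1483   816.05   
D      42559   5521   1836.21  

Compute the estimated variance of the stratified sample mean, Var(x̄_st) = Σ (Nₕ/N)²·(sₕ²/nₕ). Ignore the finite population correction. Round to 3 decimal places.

N = 301794; Wₕ = Nₕ/N.
group A: (135926/301794)²·1450.32²/27101 = 15.744404
group B: (94694/301794)²·749.62²/22100 = 2.503305
group C: (28615/301794)²·816.05²/1483 = 4.036999
group D: (42559/301794)²·1836.21²/5521 = 12.144750
Sum = 34.429458 → 34.429.

34.429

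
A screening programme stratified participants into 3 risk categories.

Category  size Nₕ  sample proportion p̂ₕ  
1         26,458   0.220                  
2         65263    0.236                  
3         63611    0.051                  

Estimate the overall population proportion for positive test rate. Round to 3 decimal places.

0.158

N = 26458 + 65263 + 63611 = 155332.
Overall proportion = Σ (Nₕ/N)·p̂ₕ.
Σ Nₕp̂ₕ = 5820.76 + 15402.068 + 3244.161 = 24466.989.
24466.989 / 155332 = 0.15751... → 0.158.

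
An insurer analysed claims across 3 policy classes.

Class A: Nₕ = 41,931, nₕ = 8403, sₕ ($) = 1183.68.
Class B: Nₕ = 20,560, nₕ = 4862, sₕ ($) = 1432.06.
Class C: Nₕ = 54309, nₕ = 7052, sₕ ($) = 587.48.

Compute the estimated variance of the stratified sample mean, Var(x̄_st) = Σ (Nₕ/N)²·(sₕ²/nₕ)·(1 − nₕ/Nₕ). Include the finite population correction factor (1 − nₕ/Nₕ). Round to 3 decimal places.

N = 116800; Wₕ = Nₕ/N.
class A: (41931/116800)²·1183.68²/8403·(1 − 8403/41931) = 17.182701
class B: (20560/116800)²·1432.06²/4862·(1 − 4862/20560) = 9.979051
class C: (54309/116800)²·587.48²/7052·(1 − 7052/54309) = 9.207169
Sum = 36.368921 → 36.369.

36.369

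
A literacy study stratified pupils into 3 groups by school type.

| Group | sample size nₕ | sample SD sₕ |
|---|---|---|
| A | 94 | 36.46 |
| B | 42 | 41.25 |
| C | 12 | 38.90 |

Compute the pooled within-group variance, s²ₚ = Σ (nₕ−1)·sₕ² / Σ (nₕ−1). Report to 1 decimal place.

1448.5

Degrees of freedom: 93 + 41 + 11 = 145.
Σ(nₕ−1)sₕ² = 93·1329.3316 + 41·1701.5625 + 11·1513.21 = 210037.2113.
s²ₚ = 210037.2113 / 145 = 1448.532... → 1448.5.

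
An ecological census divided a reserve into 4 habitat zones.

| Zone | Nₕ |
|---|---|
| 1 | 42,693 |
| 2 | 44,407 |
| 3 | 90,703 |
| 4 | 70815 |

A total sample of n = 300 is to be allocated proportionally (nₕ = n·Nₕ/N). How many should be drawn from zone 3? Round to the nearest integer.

N = 42693 + 44407 + 90703 + 70815 = 248618.
n_3 = 300·90703/248618 = 109.449... → 109.

109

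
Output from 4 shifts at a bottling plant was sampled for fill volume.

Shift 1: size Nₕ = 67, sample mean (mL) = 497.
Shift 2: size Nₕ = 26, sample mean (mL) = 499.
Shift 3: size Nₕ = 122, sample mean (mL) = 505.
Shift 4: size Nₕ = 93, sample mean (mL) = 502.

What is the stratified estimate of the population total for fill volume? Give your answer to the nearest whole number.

154569

1: 67·497 = 33299
2: 26·499 = 12974
3: 122·505 = 61610
4: 93·502 = 46686
τ̂ = Σ Nₕx̄ₕ = 154569.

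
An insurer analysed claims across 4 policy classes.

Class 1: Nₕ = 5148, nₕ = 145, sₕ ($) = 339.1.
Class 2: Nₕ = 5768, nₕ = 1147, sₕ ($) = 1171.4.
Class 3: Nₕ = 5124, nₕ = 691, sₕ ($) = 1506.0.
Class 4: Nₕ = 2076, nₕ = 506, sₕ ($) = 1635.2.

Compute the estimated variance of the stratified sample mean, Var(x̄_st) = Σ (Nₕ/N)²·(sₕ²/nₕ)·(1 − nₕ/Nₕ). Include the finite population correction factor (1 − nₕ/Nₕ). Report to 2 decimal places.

439.05

N = 18116; Wₕ = Nₕ/N.
class 1: (5148/18116)²·339.1²/145·(1 − 145/5148) = 62.23461
class 2: (5768/18116)²·1171.4²/1147·(1 − 1147/5768) = 97.15913
class 3: (5124/18116)²·1506.0²/691·(1 − 691/5124) = 227.17165
class 4: (2076/18116)²·1635.2²/506·(1 − 506/2076) = 52.47997
Sum = 439.04536 → 439.05.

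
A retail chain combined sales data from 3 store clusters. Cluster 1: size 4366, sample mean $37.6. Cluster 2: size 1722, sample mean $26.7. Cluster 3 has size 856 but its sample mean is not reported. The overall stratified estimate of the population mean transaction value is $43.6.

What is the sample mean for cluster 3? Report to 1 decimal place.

N = 4366 + 1722 + 856 = 6944.
Overall total = μ·N = 43.6·6944 = 302758.4.
Subtract the known strata: 4366·37.6 + 1722·26.7 = 210139.
Remaining total for cluster 3: 302758.4 − 210139 = 92619.4.
Divide by its size: 92619.4 / 856 = 108.200... → 108.2.

108.2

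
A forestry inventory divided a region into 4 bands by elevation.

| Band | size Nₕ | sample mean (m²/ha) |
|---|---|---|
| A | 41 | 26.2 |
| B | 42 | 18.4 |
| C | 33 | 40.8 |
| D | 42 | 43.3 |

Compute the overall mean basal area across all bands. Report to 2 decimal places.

31.72

N = 41 + 42 + 33 + 42 = 158.
The stratified mean weights each stratum mean by its population share Nₕ/N.
Σ Nₕx̄ₕ = 41·26.2 + 42·18.4 + 33·40.8 + 42·43.3 = 1074.2 + 772.8 + 1346.4 + 1818.6 = 5012.
Divide by N: 5012 / 158 = 31.7215... → 31.72.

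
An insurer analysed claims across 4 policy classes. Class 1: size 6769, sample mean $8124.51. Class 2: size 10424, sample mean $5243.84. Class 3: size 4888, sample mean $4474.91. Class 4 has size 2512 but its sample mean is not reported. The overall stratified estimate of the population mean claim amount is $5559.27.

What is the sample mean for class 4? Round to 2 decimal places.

2065.75

N = 6769 + 10424 + 4888 + 2512 = 24593.
Overall total = μ·N = 5559.27·24593 = 136719127.11.
Subtract the known strata: 6769·8124.51 + 10424·5243.84 + 4888·4474.91 = 131529956.43.
Remaining total for class 4: 136719127.11 − 131529956.43 = 5189170.68.
Divide by its size: 5189170.68 / 2512 = 2065.7527... → 2065.75.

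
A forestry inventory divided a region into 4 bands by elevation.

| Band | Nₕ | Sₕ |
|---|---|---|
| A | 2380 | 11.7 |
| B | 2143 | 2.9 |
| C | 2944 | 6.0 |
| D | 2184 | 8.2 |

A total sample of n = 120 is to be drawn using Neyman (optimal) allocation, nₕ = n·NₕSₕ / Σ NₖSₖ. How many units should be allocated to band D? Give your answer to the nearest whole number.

31

Σ NₕSₕ = 2380·11.7 + 2143·2.9 + 2944·6.0 + 2184·8.2 = 69633.5.
Share for D: 17908.8/69633.5 = 0.25719.
n_D = 120 × 0.25719 = 30.862... → 31.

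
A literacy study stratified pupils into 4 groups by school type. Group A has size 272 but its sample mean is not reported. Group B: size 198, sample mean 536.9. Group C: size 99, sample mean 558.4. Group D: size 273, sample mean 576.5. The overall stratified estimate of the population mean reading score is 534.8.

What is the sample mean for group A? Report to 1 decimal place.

N = 272 + 198 + 99 + 273 = 842.
Overall total = μ·N = 534.8·842 = 450301.6.
Subtract the known strata: 198·536.9 + 99·558.4 + 273·576.5 = 318972.3.
Remaining total for group A: 450301.6 − 318972.3 = 131329.3.
Divide by its size: 131329.3 / 272 = 482.828... → 482.8.

482.8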